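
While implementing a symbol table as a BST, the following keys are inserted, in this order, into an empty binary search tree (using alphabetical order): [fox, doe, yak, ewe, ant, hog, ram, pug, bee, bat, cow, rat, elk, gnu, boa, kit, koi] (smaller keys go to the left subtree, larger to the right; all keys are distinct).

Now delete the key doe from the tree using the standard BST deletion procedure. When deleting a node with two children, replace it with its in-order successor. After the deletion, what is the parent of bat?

bee

fox: root
doe: left child of fox (depth 1)
yak: right child of fox (depth 1)
ewe: right child of doe (depth 2)
ant: left child of doe (depth 2)
hog: left child of yak (depth 2)
ram: right child of hog (depth 3)
pug: left child of ram (depth 4)
bee: right child of ant (depth 3)
bat: left child of bee (depth 4)
cow: right child of bee (depth 4)
rat: right child of ram (depth 4)
elk: left child of ewe (depth 3)
gnu: left child of hog (depth 3)
boa: left child of cow (depth 5)
kit: left child of pug (depth 5)
koi: right child of kit (depth 6)

Delete doe (two children — replace with in-order successor).
After deletion, bat's parent is bee.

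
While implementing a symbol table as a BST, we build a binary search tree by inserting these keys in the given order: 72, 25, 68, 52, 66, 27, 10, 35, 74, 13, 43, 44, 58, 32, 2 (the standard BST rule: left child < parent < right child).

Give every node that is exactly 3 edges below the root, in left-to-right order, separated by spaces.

72: root
25: left child of 72 (depth 1)
68: right child of 25 (depth 2)
52: left child of 68 (depth 3)
66: right child of 52 (depth 4)
27: left child of 52 (depth 4)
10: left child of 25 (depth 2)
35: right child of 27 (depth 5)
74: right child of 72 (depth 1)
13: right child of 10 (depth 3)
43: right child of 35 (depth 6)
44: right child of 43 (depth 7)
58: left child of 66 (depth 5)
32: left child of 35 (depth 6)
2: left child of 10 (depth 3)

2 13 52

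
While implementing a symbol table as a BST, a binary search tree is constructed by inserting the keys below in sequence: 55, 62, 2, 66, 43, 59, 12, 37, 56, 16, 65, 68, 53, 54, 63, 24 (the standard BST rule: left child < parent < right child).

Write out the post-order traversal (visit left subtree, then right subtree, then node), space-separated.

Insert 55: tree is empty, so 55 becomes the root.
Insert 62: 62 > 55 → go right. Place as right child of 55.
Insert 2: 2 < 55 → go left. Place as left child of 55.
Insert 66: 66 > 55 → go right; 66 > 62 → go right. Place as right child of 62.
Insert 43: 43 < 55 → go left; 43 > 2 → go right. Place as right child of 2.
Insert 59: 59 > 55 → go right; 59 < 62 → go left. Place as left child of 62.
Insert 12: 12 < 55 → go left; 12 > 2 → go right; 12 < 43 → go left. Place as left child of 43.
Insert 37: 37 < 55 → go left; 37 > 2 → go right; 37 < 43 → go left; 37 > 12 → go right. Place as right child of 12.
Insert 56: 56 > 55 → go right; 56 < 62 → go left; 56 < 59 → go left. Place as left child of 59.
Insert 16: 16 < 55 → go left; 16 > 2 → go right; 16 < 43 → go left; 16 > 12 → go right; 16 < 37 → go left. Place as left child of 37.
Insert 65: 65 > 55 → go right; 65 > 62 → go right; 65 < 66 → go left. Place as left child of 66.
Insert 68: 68 > 55 → go right; 68 > 62 → go right; 68 > 66 → go right. Place as right child of 66.
Insert 53: 53 < 55 → go left; 53 > 2 → go right; 53 > 43 → go right. Place as right child of 43.
Insert 54: 54 < 55 → go left; 54 > 2 → go right; 54 > 43 → go right; 54 > 53 → go right. Place as right child of 53.
Insert 63: 63 > 55 → go right; 63 > 62 → go right; 63 < 66 → go left; 63 < 65 → go left. Place as left child of 65.
Insert 24: 24 < 55 → go left; 24 > 2 → go right; 24 < 43 → go left; 24 > 12 → go right; 24 < 37 → go left; 24 > 16 → go right. Place as right child of 16.

24 16 37 12 54 53 43 2 56 59 63 65 68 66 62 55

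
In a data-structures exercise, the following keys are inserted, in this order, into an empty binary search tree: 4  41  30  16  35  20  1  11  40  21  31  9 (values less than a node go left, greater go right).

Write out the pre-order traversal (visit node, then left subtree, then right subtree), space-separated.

4 1 41 30 16 11 9 20 21 35 31 40

4: root
41: right child of 4 (depth 1)
30: left child of 41 (depth 2)
16: left child of 30 (depth 3)
35: right child of 30 (depth 3)
20: right child of 16 (depth 4)
1: left child of 4 (depth 1)
11: left child of 16 (depth 4)
40: right child of 35 (depth 4)
21: right child of 20 (depth 5)
31: left child of 35 (depth 4)
9: left child of 11 (depth 5)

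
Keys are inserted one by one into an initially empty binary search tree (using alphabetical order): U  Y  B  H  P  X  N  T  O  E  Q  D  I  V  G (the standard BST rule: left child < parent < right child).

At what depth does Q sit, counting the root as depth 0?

5

Insert U: tree is empty, so U becomes the root.
Insert Y: Y > U → go right. Place as right child of U.
Insert B: B < U → go left. Place as left child of U.
Insert H: H < U → go left; H > B → go right. Place as right child of B.
Insert P: P < U → go left; P > B → go right; P > H → go right. Place as right child of H.
Insert X: X > U → go right; X < Y → go left. Place as left child of Y.
Insert N: N < U → go left; N > B → go right; N > H → go right; N < P → go left. Place as left child of P.
Insert T: T < U → go left; T > B → go right; T > H → go right; T > P → go right. Place as right child of P.
Insert O: O < U → go left; O > B → go right; O > H → go right; O < P → go left; O > N → go right. Place as right child of N.
Insert E: E < U → go left; E > B → go right; E < H → go left. Place as left child of H.
Insert Q: Q < U → go left; Q > B → go right; Q > H → go right; Q > P → go right; Q < T → go left. Place as left child of T.
Insert D: D < U → go left; D > B → go right; D < H → go left; D < E → go left. Place as left child of E.
Insert I: I < U → go left; I > B → go right; I > H → go right; I < P → go left; I < N → go left. Place as left child of N.
Insert V: V > U → go right; V < Y → go left; V < X → go left. Place as left child of X.
Insert G: G < U → go left; G > B → go right; G < H → go left; G > E → go right. Place as right child of E.

Path to Q: U → B → H → P → T → Q, which is 5 edges.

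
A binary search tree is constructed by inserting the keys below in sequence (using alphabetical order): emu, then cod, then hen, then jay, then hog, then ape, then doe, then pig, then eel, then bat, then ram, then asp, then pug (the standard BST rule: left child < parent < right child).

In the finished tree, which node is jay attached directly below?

hen

emu: root
cod: left child of emu (depth 1)
hen: right child of emu (depth 1)
jay: right child of hen (depth 2)
hog: left child of jay (depth 3)
ape: left child of cod (depth 2)
doe: right child of cod (depth 2)
pig: right child of jay (depth 3)
eel: right child of doe (depth 3)
bat: right child of ape (depth 3)
ram: right child of pig (depth 4)
asp: left child of bat (depth 4)
pug: left child of ram (depth 5)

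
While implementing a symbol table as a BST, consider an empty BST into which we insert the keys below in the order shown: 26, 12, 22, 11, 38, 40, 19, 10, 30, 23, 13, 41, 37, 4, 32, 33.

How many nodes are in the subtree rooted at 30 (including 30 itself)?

Resulting structure (node: left, right):
  26: L=12, R=38
  12: L=11, R=22
  22: L=19, R=23
  11: L=10, R=–
  38: L=30, R=40
  40: L=–, R=41
  19: L=13, R=–
  10: L=4, R=–
  30: L=–, R=37
  23: L=–, R=–
  13: L=–, R=–
  41: L=–, R=–
  37: L=32, R=–
  4: L=–, R=–
  32: L=–, R=33
  33: L=–, R=–

Subtree rooted at 30 contains: 30, 37, 32, 33 — 4 nodes.

4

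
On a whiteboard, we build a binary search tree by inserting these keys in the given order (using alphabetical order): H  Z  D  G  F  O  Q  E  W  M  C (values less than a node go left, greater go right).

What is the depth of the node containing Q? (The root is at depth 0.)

3

Resulting structure (node: left, right):
  H: L=D, R=Z
  Z: L=O, R=–
  D: L=C, R=G
  G: L=F, R=–
  F: L=E, R=–
  O: L=M, R=Q
  Q: L=–, R=W
  E: L=–, R=–
  W: L=–, R=–
  M: L=–, R=–
  C: L=–, R=–

Path to Q: H → Z → O → Q, which is 3 edges.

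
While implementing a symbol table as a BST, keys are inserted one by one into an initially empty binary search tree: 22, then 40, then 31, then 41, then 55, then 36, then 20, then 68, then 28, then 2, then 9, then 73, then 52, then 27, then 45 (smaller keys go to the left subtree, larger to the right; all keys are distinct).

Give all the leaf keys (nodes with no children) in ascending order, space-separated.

9 27 36 45 73

22: root
40: right child of 22 (depth 1)
31: left child of 40 (depth 2)
41: right child of 40 (depth 2)
55: right child of 41 (depth 3)
36: right child of 31 (depth 3)
20: left child of 22 (depth 1)
68: right child of 55 (depth 4)
28: left child of 31 (depth 3)
2: left child of 20 (depth 2)
9: right child of 2 (depth 3)
73: right child of 68 (depth 5)
52: left child of 55 (depth 4)
27: left child of 28 (depth 4)
45: left child of 52 (depth 5)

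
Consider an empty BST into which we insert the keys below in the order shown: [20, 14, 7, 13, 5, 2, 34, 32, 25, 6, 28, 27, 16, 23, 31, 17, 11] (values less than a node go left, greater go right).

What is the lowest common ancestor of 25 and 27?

25

Insert 20: tree is empty, so 20 becomes the root.
Insert 14: 14 < 20 → go left. Place as left child of 20.
Insert 7: 7 < 20 → go left; 7 < 14 → go left. Place as left child of 14.
Insert 13: 13 < 20 → go left; 13 < 14 → go left; 13 > 7 → go right. Place as right child of 7.
Insert 5: 5 < 20 → go left; 5 < 14 → go left; 5 < 7 → go left. Place as left child of 7.
Insert 2: 2 < 20 → go left; 2 < 14 → go left; 2 < 7 → go left; 2 < 5 → go left. Place as left child of 5.
Insert 34: 34 > 20 → go right. Place as right child of 20.
Insert 32: 32 > 20 → go right; 32 < 34 → go left. Place as left child of 34.
Insert 25: 25 > 20 → go right; 25 < 34 → go left; 25 < 32 → go left. Place as left child of 32.
Insert 6: 6 < 20 → go left; 6 < 14 → go left; 6 < 7 → go left; 6 > 5 → go right. Place as right child of 5.
Insert 28: 28 > 20 → go right; 28 < 34 → go left; 28 < 32 → go left; 28 > 25 → go right. Place as right child of 25.
Insert 27: 27 > 20 → go right; 27 < 34 → go left; 27 < 32 → go left; 27 > 25 → go right; 27 < 28 → go left. Place as left child of 28.
Insert 16: 16 < 20 → go left; 16 > 14 → go right. Place as right child of 14.
Insert 23: 23 > 20 → go right; 23 < 34 → go left; 23 < 32 → go left; 23 < 25 → go left. Place as left child of 25.
Insert 31: 31 > 20 → go right; 31 < 34 → go left; 31 < 32 → go left; 31 > 25 → go right; 31 > 28 → go right. Place as right child of 28.
Insert 17: 17 < 20 → go left; 17 > 14 → go right; 17 > 16 → go right. Place as right child of 16.
Insert 11: 11 < 20 → go left; 11 < 14 → go left; 11 > 7 → go right; 11 < 13 → go left. Place as left child of 13.

Path to 25: 20 → 34 → 32 → 25
Path to 27: 20 → 34 → 32 → 25 → 28 → 27
25 lies on both paths and is an ancestor of the other node.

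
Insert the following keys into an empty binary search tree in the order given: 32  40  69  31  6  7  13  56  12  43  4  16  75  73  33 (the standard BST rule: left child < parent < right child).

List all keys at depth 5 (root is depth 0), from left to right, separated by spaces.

12 16

32: root
40: right child of 32 (depth 1)
69: right child of 40 (depth 2)
31: left child of 32 (depth 1)
6: left child of 31 (depth 2)
7: right child of 6 (depth 3)
13: right child of 7 (depth 4)
56: left child of 69 (depth 3)
12: left child of 13 (depth 5)
43: left child of 56 (depth 4)
4: left child of 6 (depth 3)
16: right child of 13 (depth 5)
75: right child of 69 (depth 3)
73: left child of 75 (depth 4)
33: left child of 40 (depth 2)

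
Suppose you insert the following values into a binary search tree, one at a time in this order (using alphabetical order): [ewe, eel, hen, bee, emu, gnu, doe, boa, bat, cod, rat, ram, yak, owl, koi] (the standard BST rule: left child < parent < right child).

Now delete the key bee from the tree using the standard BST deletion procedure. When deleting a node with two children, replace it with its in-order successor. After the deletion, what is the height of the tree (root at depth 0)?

5

Insert ewe: tree is empty, so ewe becomes the root.
Insert eel: eel < ewe → go left. Place as left child of ewe.
Insert hen: hen > ewe → go right. Place as right child of ewe.
Insert bee: bee < ewe → go left; bee < eel → go left. Place as left child of eel.
Insert emu: emu < ewe → go left; emu > eel → go right. Place as right child of eel.
Insert gnu: gnu > ewe → go right; gnu < hen → go left. Place as left child of hen.
Insert doe: doe < ewe → go left; doe < eel → go left; doe > bee → go right. Place as right child of bee.
Insert boa: boa < ewe → go left; boa < eel → go left; boa > bee → go right; boa < doe → go left. Place as left child of doe.
Insert bat: bat < ewe → go left; bat < eel → go left; bat < bee → go left. Place as left child of bee.
Insert cod: cod < ewe → go left; cod < eel → go left; cod > bee → go right; cod < doe → go left; cod > boa → go right. Place as right child of boa.
Insert rat: rat > ewe → go right; rat > hen → go right. Place as right child of hen.
Insert ram: ram > ewe → go right; ram > hen → go right; ram < rat → go left. Place as left child of rat.
Insert yak: yak > ewe → go right; yak > hen → go right; yak > rat → go right. Place as right child of rat.
Insert owl: owl > ewe → go right; owl > hen → go right; owl < rat → go left; owl < ram → go left. Place as left child of ram.
Insert koi: koi > ewe → go right; koi > hen → go right; koi < rat → go left; koi < ram → go left; koi < owl → go left. Place as left child of owl.

Delete bee (two children — replace with in-order successor).
After deletion, deepest node is koi at depth 5.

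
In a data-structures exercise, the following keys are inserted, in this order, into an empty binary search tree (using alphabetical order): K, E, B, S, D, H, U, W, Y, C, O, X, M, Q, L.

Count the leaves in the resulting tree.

K: root
E: left child of K (depth 1)
B: left child of E (depth 2)
S: right child of K (depth 1)
D: right child of B (depth 3)
H: right child of E (depth 2)
U: right child of S (depth 2)
W: right child of U (depth 3)
Y: right child of W (depth 4)
C: left child of D (depth 4)
O: left child of S (depth 2)
X: left child of Y (depth 5)
M: left child of O (depth 3)
Q: right child of O (depth 3)
L: left child of M (depth 4)

Leaves: C, H, L, Q, X — 5 in total.

5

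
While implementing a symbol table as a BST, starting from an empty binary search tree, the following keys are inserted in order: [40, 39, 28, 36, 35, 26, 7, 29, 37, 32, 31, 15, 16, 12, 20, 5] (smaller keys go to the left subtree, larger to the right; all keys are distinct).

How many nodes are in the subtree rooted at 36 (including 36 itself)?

40: root
39: left child of 40 (depth 1)
28: left child of 39 (depth 2)
36: right child of 28 (depth 3)
35: left child of 36 (depth 4)
26: left child of 28 (depth 3)
7: left child of 26 (depth 4)
29: left child of 35 (depth 5)
37: right child of 36 (depth 4)
32: right child of 29 (depth 6)
31: left child of 32 (depth 7)
15: right child of 7 (depth 5)
16: right child of 15 (depth 6)
12: left child of 15 (depth 6)
20: right child of 16 (depth 7)
5: left child of 7 (depth 5)

Subtree rooted at 36 contains: 36, 35, 29, 32, 31, 37 — 6 nodes.

6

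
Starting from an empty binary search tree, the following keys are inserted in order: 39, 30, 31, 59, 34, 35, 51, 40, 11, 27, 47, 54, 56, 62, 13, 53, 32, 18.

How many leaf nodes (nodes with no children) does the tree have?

7

39: root
30: left child of 39 (depth 1)
31: right child of 30 (depth 2)
59: right child of 39 (depth 1)
34: right child of 31 (depth 3)
35: right child of 34 (depth 4)
51: left child of 59 (depth 2)
40: left child of 51 (depth 3)
11: left child of 30 (depth 2)
27: right child of 11 (depth 3)
47: right child of 40 (depth 4)
54: right child of 51 (depth 3)
56: right child of 54 (depth 4)
62: right child of 59 (depth 2)
13: left child of 27 (depth 4)
53: left child of 54 (depth 4)
32: left child of 34 (depth 4)
18: right child of 13 (depth 5)

Leaves: 18, 32, 35, 47, 53, 56, 62 — 7 in total.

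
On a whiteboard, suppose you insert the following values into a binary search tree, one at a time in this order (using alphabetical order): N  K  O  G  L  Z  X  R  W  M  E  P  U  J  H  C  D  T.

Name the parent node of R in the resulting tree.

Resulting structure (node: left, right):
  N: L=K, R=O
  K: L=G, R=L
  O: L=–, R=Z
  G: L=E, R=J
  L: L=–, R=M
  Z: L=X, R=–
  X: L=R, R=–
  R: L=P, R=W
  W: L=U, R=–
  M: L=–, R=–
  E: L=C, R=–
  P: L=–, R=–
  U: L=T, R=–
  J: L=H, R=–
  H: L=–, R=–
  C: L=–, R=D
  D: L=–, R=–
  T: L=–, R=–

X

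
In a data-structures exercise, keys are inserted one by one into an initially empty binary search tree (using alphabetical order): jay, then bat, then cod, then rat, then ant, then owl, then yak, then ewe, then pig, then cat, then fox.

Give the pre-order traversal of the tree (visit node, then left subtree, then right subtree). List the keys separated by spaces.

jay bat ant cod cat ewe fox rat owl pig yak

Insert jay: tree is empty, so jay becomes the root.
Insert bat: bat < jay → go left. Place as left child of jay.
Insert cod: cod < jay → go left; cod > bat → go right. Place as right child of bat.
Insert rat: rat > jay → go right. Place as right child of jay.
Insert ant: ant < jay → go left; ant < bat → go left. Place as left child of bat.
Insert owl: owl > jay → go right; owl < rat → go left. Place as left child of rat.
Insert yak: yak > jay → go right; yak > rat → go right. Place as right child of rat.
Insert ewe: ewe < jay → go left; ewe > bat → go right; ewe > cod → go right. Place as right child of cod.
Insert pig: pig > jay → go right; pig < rat → go left; pig > owl → go right. Place as right child of owl.
Insert cat: cat < jay → go left; cat > bat → go right; cat < cod → go left. Place as left child of cod.
Insert fox: fox < jay → go left; fox > bat → go right; fox > cod → go right; fox > ewe → go right. Place as right child of ewe.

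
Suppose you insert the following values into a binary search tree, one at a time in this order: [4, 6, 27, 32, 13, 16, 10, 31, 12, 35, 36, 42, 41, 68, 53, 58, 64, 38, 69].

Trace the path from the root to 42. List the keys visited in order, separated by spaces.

4 6 27 32 35 36 42

4: root
6: right child of 4 (depth 1)
27: right child of 6 (depth 2)
32: right child of 27 (depth 3)
13: left child of 27 (depth 3)
16: right child of 13 (depth 4)
10: left child of 13 (depth 4)
31: left child of 32 (depth 4)
12: right child of 10 (depth 5)
35: right child of 32 (depth 4)
36: right child of 35 (depth 5)
42: right child of 36 (depth 6)
41: left child of 42 (depth 7)
68: right child of 42 (depth 7)
53: left child of 68 (depth 8)
58: right child of 53 (depth 9)
64: right child of 58 (depth 10)
38: left child of 41 (depth 8)
69: right child of 68 (depth 8)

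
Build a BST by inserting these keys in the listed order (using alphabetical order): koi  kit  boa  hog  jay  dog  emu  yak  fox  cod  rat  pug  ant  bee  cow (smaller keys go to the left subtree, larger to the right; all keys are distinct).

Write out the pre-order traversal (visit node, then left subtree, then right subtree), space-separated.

koi kit boa ant bee hog dog cod cow emu fox jay yak rat pug

Insert koi: tree is empty, so koi becomes the root.
Insert kit: kit < koi → go left. Place as left child of koi.
Insert boa: boa < koi → go left; boa < kit → go left. Place as left child of kit.
Insert hog: hog < koi → go left; hog < kit → go left; hog > boa → go right. Place as right child of boa.
Insert jay: jay < koi → go left; jay < kit → go left; jay > boa → go right; jay > hog → go right. Place as right child of hog.
Insert dog: dog < koi → go left; dog < kit → go left; dog > boa → go right; dog < hog → go left. Place as left child of hog.
Insert emu: emu < koi → go left; emu < kit → go left; emu > boa → go right; emu < hog → go left; emu > dog → go right. Place as right child of dog.
Insert yak: yak > koi → go right. Place as right child of koi.
Insert fox: fox < koi → go left; fox < kit → go left; fox > boa → go right; fox < hog → go left; fox > dog → go right; fox > emu → go right. Place as right child of emu.
Insert cod: cod < koi → go left; cod < kit → go left; cod > boa → go right; cod < hog → go left; cod < dog → go left. Place as left child of dog.
Insert rat: rat > koi → go right; rat < yak → go left. Place as left child of yak.
Insert pug: pug > koi → go right; pug < yak → go left; pug < rat → go left. Place as left child of rat.
Insert ant: ant < koi → go left; ant < kit → go left; ant < boa → go left. Place as left child of boa.
Insert bee: bee < koi → go left; bee < kit → go left; bee < boa → go left; bee > ant → go right. Place as right child of ant.
Insert cow: cow < koi → go left; cow < kit → go left; cow > boa → go right; cow < hog → go left; cow < dog → go left; cow > cod → go right. Place as right child of cod.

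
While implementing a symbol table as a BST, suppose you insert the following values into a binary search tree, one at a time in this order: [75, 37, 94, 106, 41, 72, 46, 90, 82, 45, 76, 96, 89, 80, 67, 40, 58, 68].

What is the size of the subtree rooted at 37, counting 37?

75: root
37: left child of 75 (depth 1)
94: right child of 75 (depth 1)
106: right child of 94 (depth 2)
41: right child of 37 (depth 2)
72: right child of 41 (depth 3)
46: left child of 72 (depth 4)
90: left child of 94 (depth 2)
82: left child of 90 (depth 3)
45: left child of 46 (depth 5)
76: left child of 82 (depth 4)
96: left child of 106 (depth 3)
89: right child of 82 (depth 4)
80: right child of 76 (depth 5)
67: right child of 46 (depth 5)
40: left child of 41 (depth 3)
58: left child of 67 (depth 6)
68: right child of 67 (depth 6)

Subtree rooted at 37 contains: 37, 41, 40, 72, 46, 45, 67, 58, 68 — 9 nodes.

9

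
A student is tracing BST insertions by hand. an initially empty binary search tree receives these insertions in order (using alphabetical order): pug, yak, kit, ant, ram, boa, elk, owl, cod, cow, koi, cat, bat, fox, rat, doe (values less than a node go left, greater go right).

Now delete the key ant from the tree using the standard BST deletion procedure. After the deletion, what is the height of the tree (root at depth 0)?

6

pug: root
yak: right child of pug (depth 1)
kit: left child of pug (depth 1)
ant: left child of kit (depth 2)
ram: left child of yak (depth 2)
boa: right child of ant (depth 3)
elk: right child of boa (depth 4)
owl: right child of kit (depth 2)
cod: left child of elk (depth 5)
cow: right child of cod (depth 6)
koi: left child of owl (depth 3)
cat: left child of cod (depth 6)
bat: left child of boa (depth 4)
fox: right child of elk (depth 5)
rat: right child of ram (depth 3)
doe: right child of cow (depth 7)

Delete ant (at most one child — splice it out).
After deletion, deepest node is doe at depth 6.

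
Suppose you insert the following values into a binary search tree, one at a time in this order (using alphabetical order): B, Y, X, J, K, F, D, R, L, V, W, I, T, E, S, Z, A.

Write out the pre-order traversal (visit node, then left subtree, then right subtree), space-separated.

B A Y X J F D E I K R L V T S W Z

B: root
Y: right child of B (depth 1)
X: left child of Y (depth 2)
J: left child of X (depth 3)
K: right child of J (depth 4)
F: left child of J (depth 4)
D: left child of F (depth 5)
R: right child of K (depth 5)
L: left child of R (depth 6)
V: right child of R (depth 6)
W: right child of V (depth 7)
I: right child of F (depth 5)
T: left child of V (depth 7)
E: right child of D (depth 6)
S: left child of T (depth 8)
Z: right child of Y (depth 2)
A: left child of B (depth 1)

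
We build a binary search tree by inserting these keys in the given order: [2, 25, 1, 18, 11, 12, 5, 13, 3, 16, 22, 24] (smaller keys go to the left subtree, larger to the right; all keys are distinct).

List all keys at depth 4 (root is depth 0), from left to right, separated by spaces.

5 12 24

2: root
25: right child of 2 (depth 1)
1: left child of 2 (depth 1)
18: left child of 25 (depth 2)
11: left child of 18 (depth 3)
12: right child of 11 (depth 4)
5: left child of 11 (depth 4)
13: right child of 12 (depth 5)
3: left child of 5 (depth 5)
16: right child of 13 (depth 6)
22: right child of 18 (depth 3)
24: right child of 22 (depth 4)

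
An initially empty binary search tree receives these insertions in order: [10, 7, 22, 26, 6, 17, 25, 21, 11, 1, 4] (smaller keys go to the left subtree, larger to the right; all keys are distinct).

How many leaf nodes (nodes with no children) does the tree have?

4

Insert 10: tree is empty, so 10 becomes the root.
Insert 7: 7 < 10 → go left. Place as left child of 10.
Insert 22: 22 > 10 → go right. Place as right child of 10.
Insert 26: 26 > 10 → go right; 26 > 22 → go right. Place as right child of 22.
Insert 6: 6 < 10 → go left; 6 < 7 → go left. Place as left child of 7.
Insert 17: 17 > 10 → go right; 17 < 22 → go left. Place as left child of 22.
Insert 25: 25 > 10 → go right; 25 > 22 → go right; 25 < 26 → go left. Place as left child of 26.
Insert 21: 21 > 10 → go right; 21 < 22 → go left; 21 > 17 → go right. Place as right child of 17.
Insert 11: 11 > 10 → go right; 11 < 22 → go left; 11 < 17 → go left. Place as left child of 17.
Insert 1: 1 < 10 → go left; 1 < 7 → go left; 1 < 6 → go left. Place as left child of 6.
Insert 4: 4 < 10 → go left; 4 < 7 → go left; 4 < 6 → go left; 4 > 1 → go right. Place as right child of 1.

Leaves: 4, 11, 21, 25 — 4 in total.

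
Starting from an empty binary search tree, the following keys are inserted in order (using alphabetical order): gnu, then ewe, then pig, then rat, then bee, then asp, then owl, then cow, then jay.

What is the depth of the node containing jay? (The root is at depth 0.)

gnu: root
ewe: left child of gnu (depth 1)
pig: right child of gnu (depth 1)
rat: right child of pig (depth 2)
bee: left child of ewe (depth 2)
asp: left child of bee (depth 3)
owl: left child of pig (depth 2)
cow: right child of bee (depth 3)
jay: left child of owl (depth 3)

Path to jay: gnu → pig → owl → jay, which is 3 edges.

3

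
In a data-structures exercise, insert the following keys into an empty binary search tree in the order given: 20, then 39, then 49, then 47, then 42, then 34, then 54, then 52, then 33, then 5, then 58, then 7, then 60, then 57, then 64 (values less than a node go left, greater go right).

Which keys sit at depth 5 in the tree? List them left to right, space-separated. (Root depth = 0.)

Resulting structure (node: left, right):
  20: L=5, R=39
  39: L=34, R=49
  49: L=47, R=54
  47: L=42, R=–
  42: L=–, R=–
  34: L=33, R=–
  54: L=52, R=58
  52: L=–, R=–
  33: L=–, R=–
  5: L=–, R=7
  58: L=57, R=60
  7: L=–, R=–
  60: L=–, R=64
  57: L=–, R=–
  64: L=–, R=–

57 60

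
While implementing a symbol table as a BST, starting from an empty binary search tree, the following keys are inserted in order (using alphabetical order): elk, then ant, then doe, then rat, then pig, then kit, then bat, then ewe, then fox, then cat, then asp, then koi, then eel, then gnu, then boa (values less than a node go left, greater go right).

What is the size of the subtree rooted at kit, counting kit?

5

Insert elk: tree is empty, so elk becomes the root.
Insert ant: ant < elk → go left. Place as left child of elk.
Insert doe: doe < elk → go left; doe > ant → go right. Place as right child of ant.
Insert rat: rat > elk → go right. Place as right child of elk.
Insert pig: pig > elk → go right; pig < rat → go left. Place as left child of rat.
Insert kit: kit > elk → go right; kit < rat → go left; kit < pig → go left. Place as left child of pig.
Insert bat: bat < elk → go left; bat > ant → go right; bat < doe → go left. Place as left child of doe.
Insert ewe: ewe > elk → go right; ewe < rat → go left; ewe < pig → go left; ewe < kit → go left. Place as left child of kit.
Insert fox: fox > elk → go right; fox < rat → go left; fox < pig → go left; fox < kit → go left; fox > ewe → go right. Place as right child of ewe.
Insert cat: cat < elk → go left; cat > ant → go right; cat < doe → go left; cat > bat → go right. Place as right child of bat.
Insert asp: asp < elk → go left; asp > ant → go right; asp < doe → go left; asp < bat → go left. Place as left child of bat.
Insert koi: koi > elk → go right; koi < rat → go left; koi < pig → go left; koi > kit → go right. Place as right child of kit.
Insert eel: eel < elk → go left; eel > ant → go right; eel > doe → go right. Place as right child of doe.
Insert gnu: gnu > elk → go right; gnu < rat → go left; gnu < pig → go left; gnu < kit → go left; gnu > ewe → go right; gnu > fox → go right. Place as right child of fox.
Insert boa: boa < elk → go left; boa > ant → go right; boa < doe → go left; boa > bat → go right; boa < cat → go left. Place as left child of cat.

Subtree rooted at kit contains: kit, ewe, fox, gnu, koi — 5 nodes.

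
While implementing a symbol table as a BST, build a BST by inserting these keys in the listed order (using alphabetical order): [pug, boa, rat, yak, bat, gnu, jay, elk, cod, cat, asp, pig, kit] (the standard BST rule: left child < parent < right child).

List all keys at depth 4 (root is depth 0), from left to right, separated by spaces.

pug: root
boa: left child of pug (depth 1)
rat: right child of pug (depth 1)
yak: right child of rat (depth 2)
bat: left child of boa (depth 2)
gnu: right child of boa (depth 2)
jay: right child of gnu (depth 3)
elk: left child of gnu (depth 3)
cod: left child of elk (depth 4)
cat: left child of cod (depth 5)
asp: left child of bat (depth 3)
pig: right child of jay (depth 4)
kit: left child of pig (depth 5)

cod pig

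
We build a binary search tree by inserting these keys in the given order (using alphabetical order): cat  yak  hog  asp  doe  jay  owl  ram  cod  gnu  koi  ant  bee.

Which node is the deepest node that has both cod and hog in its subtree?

Resulting structure (node: left, right):
  cat: L=asp, R=yak
  yak: L=hog, R=–
  hog: L=doe, R=jay
  asp: L=ant, R=bee
  doe: L=cod, R=gnu
  jay: L=–, R=owl
  owl: L=koi, R=ram
  ram: L=–, R=–
  cod: L=–, R=–
  gnu: L=–, R=–
  koi: L=–, R=–
  ant: L=–, R=–
  bee: L=–, R=–

Path to cod: cat → yak → hog → doe → cod
Path to hog: cat → yak → hog
hog lies on both paths and is an ancestor of the other node.

hog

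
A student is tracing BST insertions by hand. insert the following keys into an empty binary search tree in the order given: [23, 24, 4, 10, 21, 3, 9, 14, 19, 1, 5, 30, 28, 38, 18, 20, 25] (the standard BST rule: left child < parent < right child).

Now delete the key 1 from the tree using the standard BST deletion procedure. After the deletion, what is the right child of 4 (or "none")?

10

23: root
24: right child of 23 (depth 1)
4: left child of 23 (depth 1)
10: right child of 4 (depth 2)
21: right child of 10 (depth 3)
3: left child of 4 (depth 2)
9: left child of 10 (depth 3)
14: left child of 21 (depth 4)
19: right child of 14 (depth 5)
1: left child of 3 (depth 3)
5: left child of 9 (depth 4)
30: right child of 24 (depth 2)
28: left child of 30 (depth 3)
38: right child of 30 (depth 3)
18: left child of 19 (depth 6)
20: right child of 19 (depth 6)
25: left child of 28 (depth 4)

Delete 1 (at most one child — splice it out).
After deletion, 4's right child: 10.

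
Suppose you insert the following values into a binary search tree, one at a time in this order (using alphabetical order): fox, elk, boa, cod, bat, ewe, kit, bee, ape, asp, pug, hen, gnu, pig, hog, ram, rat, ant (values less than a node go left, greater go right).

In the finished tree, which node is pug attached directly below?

kit

fox: root
elk: left child of fox (depth 1)
boa: left child of elk (depth 2)
cod: right child of boa (depth 3)
bat: left child of boa (depth 3)
ewe: right child of elk (depth 2)
kit: right child of fox (depth 1)
bee: right child of bat (depth 4)
ape: left child of bat (depth 4)
asp: right child of ape (depth 5)
pug: right child of kit (depth 2)
hen: left child of kit (depth 2)
gnu: left child of hen (depth 3)
pig: left child of pug (depth 3)
hog: right child of hen (depth 3)
ram: right child of pug (depth 3)
rat: right child of ram (depth 4)
ant: left child of ape (depth 5)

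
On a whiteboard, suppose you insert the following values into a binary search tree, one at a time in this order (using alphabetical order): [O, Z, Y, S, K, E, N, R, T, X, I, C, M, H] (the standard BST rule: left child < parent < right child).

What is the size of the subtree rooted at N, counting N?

2

Insert O: tree is empty, so O becomes the root.
Insert Z: Z > O → go right. Place as right child of O.
Insert Y: Y > O → go right; Y < Z → go left. Place as left child of Z.
Insert S: S > O → go right; S < Z → go left; S < Y → go left. Place as left child of Y.
Insert K: K < O → go left. Place as left child of O.
Insert E: E < O → go left; E < K → go left. Place as left child of K.
Insert N: N < O → go left; N > K → go right. Place as right child of K.
Insert R: R > O → go right; R < Z → go left; R < Y → go left; R < S → go left. Place as left child of S.
Insert T: T > O → go right; T < Z → go left; T < Y → go left; T > S → go right. Place as right child of S.
Insert X: X > O → go right; X < Z → go left; X < Y → go left; X > S → go right; X > T → go right. Place as right child of T.
Insert I: I < O → go left; I < K → go left; I > E → go right. Place as right child of E.
Insert C: C < O → go left; C < K → go left; C < E → go left. Place as left child of E.
Insert M: M < O → go left; M > K → go right; M < N → go left. Place as left child of N.
Insert H: H < O → go left; H < K → go left; H > E → go right; H < I → go left. Place as left child of I.

Subtree rooted at N contains: N, M — 2 nodes.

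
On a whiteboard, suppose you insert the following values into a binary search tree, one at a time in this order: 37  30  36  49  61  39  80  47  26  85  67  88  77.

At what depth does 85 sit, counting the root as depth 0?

37: root
30: left child of 37 (depth 1)
36: right child of 30 (depth 2)
49: right child of 37 (depth 1)
61: right child of 49 (depth 2)
39: left child of 49 (depth 2)
80: right child of 61 (depth 3)
47: right child of 39 (depth 3)
26: left child of 30 (depth 2)
85: right child of 80 (depth 4)
67: left child of 80 (depth 4)
88: right child of 85 (depth 5)
77: right child of 67 (depth 5)

Path to 85: 37 → 49 → 61 → 80 → 85, which is 4 edges.

4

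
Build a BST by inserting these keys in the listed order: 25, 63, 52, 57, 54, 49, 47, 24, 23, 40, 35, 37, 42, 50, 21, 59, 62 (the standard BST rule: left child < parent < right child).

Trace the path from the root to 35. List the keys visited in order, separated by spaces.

Resulting structure (node: left, right):
  25: L=24, R=63
  63: L=52, R=–
  52: L=49, R=57
  57: L=54, R=59
  54: L=–, R=–
  49: L=47, R=50
  47: L=40, R=–
  24: L=23, R=–
  23: L=21, R=–
  40: L=35, R=42
  35: L=–, R=37
  37: L=–, R=–
  42: L=–, R=–
  50: L=–, R=–
  21: L=–, R=–
  59: L=–, R=62
  62: L=–, R=–

25 63 52 49 47 40 35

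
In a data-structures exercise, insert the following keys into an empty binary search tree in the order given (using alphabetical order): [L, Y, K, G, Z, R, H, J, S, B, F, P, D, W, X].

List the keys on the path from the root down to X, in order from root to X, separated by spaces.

Insert L: tree is empty, so L becomes the root.
Insert Y: Y > L → go right. Place as right child of L.
Insert K: K < L → go left. Place as left child of L.
Insert G: G < L → go left; G < K → go left. Place as left child of K.
Insert Z: Z > L → go right; Z > Y → go right. Place as right child of Y.
Insert R: R > L → go right; R < Y → go left. Place as left child of Y.
Insert H: H < L → go left; H < K → go left; H > G → go right. Place as right child of G.
Insert J: J < L → go left; J < K → go left; J > G → go right; J > H → go right. Place as right child of H.
Insert S: S > L → go right; S < Y → go left; S > R → go right. Place as right child of R.
Insert B: B < L → go left; B < K → go left; B < G → go left. Place as left child of G.
Insert F: F < L → go left; F < K → go left; F < G → go left; F > B → go right. Place as right child of B.
Insert P: P > L → go right; P < Y → go left; P < R → go left. Place as left child of R.
Insert D: D < L → go left; D < K → go left; D < G → go left; D > B → go right; D < F → go left. Place as left child of F.
Insert W: W > L → go right; W < Y → go left; W > R → go right; W > S → go right. Place as right child of S.
Insert X: X > L → go right; X < Y → go left; X > R → go right; X > S → go right; X > W → go right. Place as right child of W.

L Y R S W X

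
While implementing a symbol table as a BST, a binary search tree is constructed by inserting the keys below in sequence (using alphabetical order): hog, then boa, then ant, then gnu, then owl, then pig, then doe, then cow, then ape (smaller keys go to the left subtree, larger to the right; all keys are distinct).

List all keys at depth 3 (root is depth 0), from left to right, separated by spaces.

hog: root
boa: left child of hog (depth 1)
ant: left child of boa (depth 2)
gnu: right child of boa (depth 2)
owl: right child of hog (depth 1)
pig: right child of owl (depth 2)
doe: left child of gnu (depth 3)
cow: left child of doe (depth 4)
ape: right child of ant (depth 3)

ape doe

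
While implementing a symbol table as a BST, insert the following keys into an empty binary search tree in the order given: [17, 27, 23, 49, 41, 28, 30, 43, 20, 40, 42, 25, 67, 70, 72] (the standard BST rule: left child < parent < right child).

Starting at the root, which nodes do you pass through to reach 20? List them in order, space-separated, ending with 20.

17: root
27: right child of 17 (depth 1)
23: left child of 27 (depth 2)
49: right child of 27 (depth 2)
41: left child of 49 (depth 3)
28: left child of 41 (depth 4)
30: right child of 28 (depth 5)
43: right child of 41 (depth 4)
20: left child of 23 (depth 3)
40: right child of 30 (depth 6)
42: left child of 43 (depth 5)
25: right child of 23 (depth 3)
67: right child of 49 (depth 3)
70: right child of 67 (depth 4)
72: right child of 70 (depth 5)

17 27 23 20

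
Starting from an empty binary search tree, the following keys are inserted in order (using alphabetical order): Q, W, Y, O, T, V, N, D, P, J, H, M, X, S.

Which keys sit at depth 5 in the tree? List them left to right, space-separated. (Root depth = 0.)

H M

Resulting structure (node: left, right):
  Q: L=O, R=W
  W: L=T, R=Y
  Y: L=X, R=–
  O: L=N, R=P
  T: L=S, R=V
  V: L=–, R=–
  N: L=D, R=–
  D: L=–, R=J
  P: L=–, R=–
  J: L=H, R=M
  H: L=–, R=–
  M: L=–, R=–
  X: L=–, R=–
  S: L=–, R=–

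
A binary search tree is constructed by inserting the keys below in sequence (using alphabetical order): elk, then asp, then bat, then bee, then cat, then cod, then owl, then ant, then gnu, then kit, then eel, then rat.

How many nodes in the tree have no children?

4

Insert elk: tree is empty, so elk becomes the root.
Insert asp: asp < elk → go left. Place as left child of elk.
Insert bat: bat < elk → go left; bat > asp → go right. Place as right child of asp.
Insert bee: bee < elk → go left; bee > asp → go right; bee > bat → go right. Place as right child of bat.
Insert cat: cat < elk → go left; cat > asp → go right; cat > bat → go right; cat > bee → go right. Place as right child of bee.
Insert cod: cod < elk → go left; cod > asp → go right; cod > bat → go right; cod > bee → go right; cod > cat → go right. Place as right child of cat.
Insert owl: owl > elk → go right. Place as right child of elk.
Insert ant: ant < elk → go left; ant < asp → go left. Place as left child of asp.
Insert gnu: gnu > elk → go right; gnu < owl → go left. Place as left child of owl.
Insert kit: kit > elk → go right; kit < owl → go left; kit > gnu → go right. Place as right child of gnu.
Insert eel: eel < elk → go left; eel > asp → go right; eel > bat → go right; eel > bee → go right; eel > cat → go right; eel > cod → go right. Place as right child of cod.
Insert rat: rat > elk → go right; rat > owl → go right. Place as right child of owl.

Leaves: ant, eel, kit, rat — 4 in total.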